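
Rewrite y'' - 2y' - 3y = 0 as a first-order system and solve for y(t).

Let x_1 = y, x_2 = y'. Then x_1' = x_2 and x_2' = 3x_1 + 2x_2.
A = [[0,1],[3,2]]; det(A-λI) = λ^2 - 2λ - 3.
Eigenvalues λ = 3, -1 with eigenvectors (1,3), (1,-1).

y(t) = c_1e^(3t) + c_2e^(-t)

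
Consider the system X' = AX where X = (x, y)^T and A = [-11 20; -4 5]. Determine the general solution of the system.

Coefficient matrix A = [[-11, 20], [-4, 5]].
Characteristic polynomial det(A - λI) = λ^2 + 6λ + 25 = 0.
Eigenvalues λ = -3 ± 4i (complex conjugate pair).
For λ=-3+4i: an eigenvector is (-1,0) - i(2,1) = (-1 - 2i, 0 - i).
A real fundamental pair from Re and Im of e^((-3+4i)t)v: X_1 = e^(-3t)(cos(4t)·(-1,0) + sin(4t)·(2,1)), X_2 = e^(-3t)(sin(4t)·(-1,0) - cos(4t)·(2,1)).
General solution: C_1X_1 + C_2X_2.

x(t) = 2C_1e^(-3t)sin(4t) - C_1e^(-3t)cos(4t) - C_2e^(-3t)sin(4t) - 2C_2e^(-3t)cos(4t), y(t) = C_1e^(-3t)sin(4t) - C_2e^(-3t)cos(4t)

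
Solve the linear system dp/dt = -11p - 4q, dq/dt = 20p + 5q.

p(t) = K_1e^(-3t)cos(4t) + K_2e^(-3t)sin(4t), q(t) = K_1e^(-3t)sin(4t) - 2K_1e^(-3t)cos(4t) - 2K_2e^(-3t)sin(4t) - K_2e^(-3t)cos(4t)

Coefficient matrix A = [[-11, -4], [20, 5]].
Characteristic polynomial det(A - λI) = λ^2 + 6λ + 25 = 0.
Eigenvalues λ = -3 ± 4i (complex conjugate pair).
For λ=-3+4i: an eigenvector is (1,-2) - i(0,1) = (1, -2 - i).
A real fundamental pair from Re and Im of e^((-3+4i)t)v: X_1 = e^(-3t)(cos(4t)·(1,-2) + sin(4t)·(0,1)), X_2 = e^(-3t)(sin(4t)·(1,-2) - cos(4t)·(0,1)).
General solution: K_1X_1 + K_2X_2.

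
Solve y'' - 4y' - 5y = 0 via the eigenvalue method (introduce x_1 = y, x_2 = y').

Let x_1 = y, x_2 = y'. Then x_1' = x_2 and x_2' = 5x_1 + 4x_2.
A = [[0,1],[5,4]]; det(A-λI) = λ^2 - 4λ - 5.
Eigenvalues λ = 5, -1 with eigenvectors (1,5), (1,-1).

y(t) = c_1e^(5t) + c_2e^(-t)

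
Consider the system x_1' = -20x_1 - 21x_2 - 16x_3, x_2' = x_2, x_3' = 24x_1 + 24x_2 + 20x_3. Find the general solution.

Coefficient matrix A = [[-20, -21, -16], [0, 1, 0], [24, 24, 20]].
det(A - λI) = 0 gives eigenvalues λ = -4, 4, 1.
For λ=-4: eigenvector (1,0,-1).
For λ=4: eigenvector (-2,0,3).
For λ=1: eigenvector (-1,1,0).
General solution: K_1e^(-4t)(1,0,-1) + K_2e^(4t)(-2,0,3) + K_3e^(t)(-1,1,0).

x_1(t) = K_1e^(-4t) - 2K_2e^(4t) - K_3e^(t), x_2(t) = K_3e^(t), x_3(t) = -K_1e^(-4t) + 3K_2e^(4t)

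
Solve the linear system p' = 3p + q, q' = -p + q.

Coefficient matrix A = [[3, 1], [-1, 1]].
Characteristic polynomial det(A - λI) = λ^2 - 4λ + 4 = 0.
Single eigenvalue λ = 2 with algebraic multiplicity 2.
Eigenvector v = (1,-1); generalized eigenvector w with (A-λI)w=v is (2,-1).
General solution: e^(2t)[K_1·v + K_2·(t·v + w)].

p(t) = K_1e^(2t) + K_2te^(2t) + 2K_2e^(2t), q(t) = -K_1e^(2t) - K_2te^(2t) - K_2e^(2t)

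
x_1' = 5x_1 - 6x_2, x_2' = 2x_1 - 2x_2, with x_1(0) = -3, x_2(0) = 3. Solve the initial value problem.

x_1(t) = -30e^(2t) + 27e^(t), x_2(t) = -15e^(2t) + 18e^(t)

Coefficient matrix A = [[5, -6], [2, -2]].
Characteristic polynomial det(A - λI) = λ^2 - 3λ + 2 = 0.
Eigenvalues λ = 2, 1.
For λ=2: (A-λI) row 1 is [3, -6], so an eigenvector is (2, 1).
For λ=1: (A-λI) row 1 is [4, -6], so an eigenvector is (-3, -2).
General solution: K_1e^(2t)(2,1) + K_2e^(t)(-3,-2).
Applying x_1(0)=-3, x_2(0)=3 gives K_1=-15, K_2=-9.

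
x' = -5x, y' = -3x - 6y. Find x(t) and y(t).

Coefficient matrix A = [[-5, 0], [-3, -6]].
Characteristic polynomial det(A - λI) = λ^2 + 11λ + 30 = 0.
Eigenvalues λ = -6, -5.
For λ=-6: (A-λI) row 1 is [1, 0], so an eigenvector is (0, 1).
For λ=-5: (A-λI) row 2 is [-3, -1], so an eigenvector is (1, -3).
General solution: c_1e^(-6t)(0,1) + c_2e^(-5t)(1,-3).

x(t) = c_2e^(-5t), y(t) = c_1e^(-6t) - 3c_2e^(-5t)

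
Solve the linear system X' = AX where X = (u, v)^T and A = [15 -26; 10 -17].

u(t) = 3C_1e^(-t)sin(2t) + 2C_1e^(-t)cos(2t) + 2C_2e^(-t)sin(2t) - 3C_2e^(-t)cos(2t), v(t) = 2C_1e^(-t)sin(2t) + C_1e^(-t)cos(2t) + C_2e^(-t)sin(2t) - 2C_2e^(-t)cos(2t)

Coefficient matrix A = [[15, -26], [10, -17]].
Characteristic polynomial det(A - λI) = λ^2 + 2λ + 5 = 0.
Eigenvalues λ = -1 ± 2i (complex conjugate pair).
For λ=-1+2i: an eigenvector is (2,1) - i(3,2) = (2 - 3i, 1 - 2i).
A real fundamental pair from Re and Im of e^((-1+2i)t)v: X_1 = e^(-t)(cos(2t)·(2,1) + sin(2t)·(3,2)), X_2 = e^(-t)(sin(2t)·(2,1) - cos(2t)·(3,2)).
General solution: C_1X_1 + C_2X_2.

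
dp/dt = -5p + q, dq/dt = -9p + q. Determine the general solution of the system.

Coefficient matrix A = [[-5, 1], [-9, 1]].
Characteristic polynomial det(A - λI) = λ^2 + 4λ + 4 = 0.
Single eigenvalue λ = -2 with algebraic multiplicity 2.
Eigenvector v = (1,3); generalized eigenvector w with (A-λI)w=v is (-1,-2).
General solution: e^(-2t)[C_1·v + C_2·(t·v + w)].

p(t) = C_1e^(-2t) + C_2te^(-2t) - C_2e^(-2t), q(t) = 3C_1e^(-2t) + 3C_2te^(-2t) - 2C_2e^(-2t)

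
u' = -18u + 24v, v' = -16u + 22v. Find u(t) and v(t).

u(t) = -K_1e^(6t) - 3K_2e^(-2t), v(t) = -K_1e^(6t) - 2K_2e^(-2t)

Coefficient matrix A = [[-18, 24], [-16, 22]].
Characteristic polynomial det(A - λI) = λ^2 - 4λ - 12 = 0.
Eigenvalues λ = 6, -2.
For λ=6: (A-λI) row 1 is [-24, 24], so an eigenvector is (-1, -1).
For λ=-2: (A-λI) row 1 is [-16, 24], so an eigenvector is (-3, -2).
General solution: K_1e^(6t)(-1,-1) + K_2e^(-2t)(-3,-2).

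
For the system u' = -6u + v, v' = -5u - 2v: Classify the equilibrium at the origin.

A = [[-6,1],[-5,-2]]; det(A-λI) = λ^2 + 8λ + 17.
λ = -4 ± i: negative real part.

stable spiral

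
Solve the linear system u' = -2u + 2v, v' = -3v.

Coefficient matrix A = [[-2, 2], [0, -3]].
Characteristic polynomial det(A - λI) = λ^2 + 5λ + 6 = 0.
Eigenvalues λ = -2, -3.
For λ=-2: (A-λI) row 1 is [0, 2], so an eigenvector is (1, 0).
For λ=-3: (A-λI) row 1 is [1, 2], so an eigenvector is (2, -1).
General solution: K_1e^(-2t)(1,0) + K_2e^(-3t)(2,-1).

u(t) = K_1e^(-2t) + 2K_2e^(-3t), v(t) = -K_2e^(-3t)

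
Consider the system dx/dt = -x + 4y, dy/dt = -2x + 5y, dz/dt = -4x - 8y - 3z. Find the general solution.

Coefficient matrix A = [[-1, 4, 0], [-2, 5, 0], [-4, -8, -3]].
det(A - λI) = 0 gives eigenvalues λ = 1, 3, -3.
For λ=1: eigenvector (2,1,-4).
For λ=3: eigenvector (1,1,-2).
For λ=-3: eigenvector (0,0,1).
General solution: K_1e^(t)(2,1,-4) + K_2e^(3t)(1,1,-2) + K_3e^(-3t)(0,0,1).

x(t) = 2K_1e^(t) + K_2e^(3t), y(t) = K_1e^(t) + K_2e^(3t), z(t) = -4K_1e^(t) - 2K_2e^(3t) + K_3e^(-3t)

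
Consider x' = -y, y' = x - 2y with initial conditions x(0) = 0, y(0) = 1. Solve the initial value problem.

x(t) = -te^(-t), y(t) = -te^(-t) + e^(-t)

Coefficient matrix A = [[0, -1], [1, -2]].
Characteristic polynomial det(A - λI) = λ^2 + 2λ + 1 = 0.
Single eigenvalue λ = -1 with algebraic multiplicity 2.
Eigenvector v = (-1,-1); generalized eigenvector w with (A-λI)w=v is (2,3).
General solution: e^(-t)[c_1·v + c_2·(t·v + w)].
Applying x(0)=0, y(0)=1 gives c_1=2, c_2=1.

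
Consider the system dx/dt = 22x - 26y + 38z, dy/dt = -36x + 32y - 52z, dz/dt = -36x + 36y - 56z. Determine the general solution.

Coefficient matrix A = [[22, -26, 38], [-36, 32, -52], [-36, 36, -56]].
det(A - λI) = 0 gives eigenvalues λ = 4, -4, -2.
For λ=4: eigenvector (-2,3,3).
For λ=-4: eigenvector (1,1,0).
For λ=-2: eigenvector (-1,2,2).
General solution: K_1e^(4t)(-2,3,3) + K_2e^(-4t)(1,1,0) + K_3e^(-2t)(-1,2,2).

x(t) = -2K_1e^(4t) + K_2e^(-4t) - K_3e^(-2t), y(t) = 3K_1e^(4t) + K_2e^(-4t) + 2K_3e^(-2t), z(t) = 3K_1e^(4t) + 2K_3e^(-2t)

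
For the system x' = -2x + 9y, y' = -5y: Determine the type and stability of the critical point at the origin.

A = [[-2,9],[0,-5]]; det(A-λI) = λ^2 + 7λ + 10.
λ = -5, -2: both negative.

stable node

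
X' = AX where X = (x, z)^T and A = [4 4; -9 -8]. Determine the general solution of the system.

Coefficient matrix A = [[4, 4], [-9, -8]].
Characteristic polynomial det(A - λI) = λ^2 + 4λ + 4 = 0.
Single eigenvalue λ = -2 with algebraic multiplicity 2.
Eigenvector v = (-2,3); generalized eigenvector w with (A-λI)w=v is (-1,1).
General solution: e^(-2t)[K_1·v + K_2·(t·v + w)].

x(t) = -2K_1e^(-2t) - 2K_2te^(-2t) - K_2e^(-2t), z(t) = 3K_1e^(-2t) + 3K_2te^(-2t) + K_2e^(-2t)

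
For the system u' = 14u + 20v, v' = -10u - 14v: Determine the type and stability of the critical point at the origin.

A = [[14,20],[-10,-14]]; det(A-λI) = λ^2 + 4.
λ = 0 ± 2i: zero real part.

center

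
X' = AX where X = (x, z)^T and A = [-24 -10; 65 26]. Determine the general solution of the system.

x(t) = K_1e^(t)sin(5t) - K_1e^(t)cos(5t) - K_2e^(t)sin(5t) - K_2e^(t)cos(5t), z(t) = -3K_1e^(t)sin(5t) + 2K_1e^(t)cos(5t) + 2K_2e^(t)sin(5t) + 3K_2e^(t)cos(5t)

Coefficient matrix A = [[-24, -10], [65, 26]].
Characteristic polynomial det(A - λI) = λ^2 - 2λ + 26 = 0.
Eigenvalues λ = 1 ± 5i (complex conjugate pair).
For λ=1+5i: an eigenvector is (-1,2) - i(1,-3) = (-1 - i, 2 + 3i).
A real fundamental pair from Re and Im of e^((1+5i)t)v: X_1 = e^(t)(cos(5t)·(-1,2) + sin(5t)·(1,-3)), X_2 = e^(t)(sin(5t)·(-1,2) - cos(5t)·(1,-3)).
General solution: K_1X_1 + K_2X_2.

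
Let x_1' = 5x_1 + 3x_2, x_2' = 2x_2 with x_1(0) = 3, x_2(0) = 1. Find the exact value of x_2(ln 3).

A = [[5,3],[0,2]]; eigenvalues λ = 5, 2.
Eigenvectors: (1,0) for λ=5, (1,-1) for λ=2.
From the initial condition, c_1 = 4, c_2 = -1.
x_2(ln 3) = (4)(3^5)(0) + (-1)(3^2)(-1) = 9.

9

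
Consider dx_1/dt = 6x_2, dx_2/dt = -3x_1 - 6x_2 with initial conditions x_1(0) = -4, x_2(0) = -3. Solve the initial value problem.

Coefficient matrix A = [[0, 6], [-3, -6]].
Characteristic polynomial det(A - λI) = λ^2 + 6λ + 18 = 0.
Eigenvalues λ = -3 ± 3i (complex conjugate pair).
For λ=-3+3i: an eigenvector is (1,0) - i(1,-1) = (1 - i, 0 + i).
A real fundamental pair from Re and Im of e^((-3+3i)t)v: X_1 = e^(-3t)(cos(3t)·(1,0) + sin(3t)·(1,-1)), X_2 = e^(-3t)(sin(3t)·(1,0) - cos(3t)·(1,-1)).
General solution: c_1X_1 + c_2X_2.
Applying x_1(0)=-4, x_2(0)=-3 gives c_1=-7, c_2=-3.

x_1(t) = -10e^(-3t)sin(3t) - 4e^(-3t)cos(3t), x_2(t) = 7e^(-3t)sin(3t) - 3e^(-3t)cos(3t)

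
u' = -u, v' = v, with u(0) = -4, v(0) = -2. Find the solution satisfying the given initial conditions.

u(t) = -4e^(-t), v(t) = -2e^(t)

Coefficient matrix A = [[-1, 0], [0, 1]].
Characteristic polynomial det(A - λI) = λ^2 - 1 = 0.
Eigenvalues λ = 1, -1.
For λ=1: (A-λI) row 1 is [-2, 0], so an eigenvector is (0, -1).
For λ=-1: (A-λI) row 2 is [0, 2], so an eigenvector is (1, 0).
General solution: c_1e^(t)(0,-1) + c_2e^(-t)(1,0).
Applying u(0)=-4, v(0)=-2 gives c_1=2, c_2=-4.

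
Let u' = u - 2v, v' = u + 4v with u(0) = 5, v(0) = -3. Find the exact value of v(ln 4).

-96

A = [[1,-2],[1,4]]; eigenvalues λ = 3, 2.
Eigenvectors: (-1,1) for λ=3, (2,-1) for λ=2.
From the initial condition, c_1 = -1, c_2 = 2.
v(ln 4) = (-1)(4^3)(1) + (2)(4^2)(-1) = -96.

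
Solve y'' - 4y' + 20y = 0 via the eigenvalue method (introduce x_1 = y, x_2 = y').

y(t) = c_1e^(2t)cos(4t) + c_2e^(2t)sin(4t)

Let x_1 = y, x_2 = y'. Then x_1' = x_2 and x_2' = -20x_1 + 4x_2.
A = [[0,1],[-20,4]]; det(A-λI) = λ^2 - 4λ + 20.
Eigenvalues λ = 2 ± 4i.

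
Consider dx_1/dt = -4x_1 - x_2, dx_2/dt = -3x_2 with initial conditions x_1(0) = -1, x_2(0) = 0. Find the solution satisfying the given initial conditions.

Coefficient matrix A = [[-4, -1], [0, -3]].
Characteristic polynomial det(A - λI) = λ^2 + 7λ + 12 = 0.
Eigenvalues λ = -3, -4.
For λ=-3: (A-λI) row 1 is [-1, -1], so an eigenvector is (-1, 1).
For λ=-4: (A-λI) row 1 is [0, -1], so an eigenvector is (1, 0).
General solution: C_1e^(-3t)(-1,1) + C_2e^(-4t)(1,0).
Applying x_1(0)=-1, x_2(0)=0 gives C_1=0, C_2=-1.

x_1(t) = -e^(-4t), x_2(t) = 0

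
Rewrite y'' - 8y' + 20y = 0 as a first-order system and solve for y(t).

Let x_1 = y, x_2 = y'. Then x_1' = x_2 and x_2' = -20x_1 + 8x_2.
A = [[0,1],[-20,8]]; det(A-λI) = λ^2 - 8λ + 20.
Eigenvalues λ = 4 ± 2i.

y(t) = K_1e^(4t)cos(2t) + K_2e^(4t)sin(2t)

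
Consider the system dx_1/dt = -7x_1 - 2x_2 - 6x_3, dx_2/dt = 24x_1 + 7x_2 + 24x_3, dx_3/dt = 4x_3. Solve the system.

Coefficient matrix A = [[-7, -2, -6], [24, 7, 24], [0, 0, 4]].
det(A - λI) = 0 gives eigenvalues λ = 4, 1, -1.
For λ=4: eigenvector (-2,8,1).
For λ=1: eigenvector (-1,4,0).
For λ=-1: eigenvector (1,-3,0).
General solution: K_1e^(4t)(-2,8,1) + K_2e^(t)(-1,4,0) + K_3e^(-t)(1,-3,0).

x_1(t) = -2K_1e^(4t) - K_2e^(t) + K_3e^(-t), x_2(t) = 8K_1e^(4t) + 4K_2e^(t) - 3K_3e^(-t), x_3(t) = K_1e^(4t)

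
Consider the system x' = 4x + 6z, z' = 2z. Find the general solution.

Coefficient matrix A = [[4, 6], [0, 2]].
Characteristic polynomial det(A - λI) = λ^2 - 6λ + 8 = 0.
Eigenvalues λ = 2, 4.
For λ=2: (A-λI) row 1 is [2, 6], so an eigenvector is (3, -1).
For λ=4: (A-λI) row 1 is [0, 6], so an eigenvector is (1, 0).
General solution: K_1e^(2t)(3,-1) + K_2e^(4t)(1,0).

x(t) = 3K_1e^(2t) + K_2e^(4t), z(t) = -K_1e^(2t)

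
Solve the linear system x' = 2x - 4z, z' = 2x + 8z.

x(t) = C_1e^(6t) + 2C_2e^(4t), z(t) = -C_1e^(6t) - C_2e^(4t)

Coefficient matrix A = [[2, -4], [2, 8]].
Characteristic polynomial det(A - λI) = λ^2 - 10λ + 24 = 0.
Eigenvalues λ = 6, 4.
For λ=6: (A-λI) row 1 is [-4, -4], so an eigenvector is (1, -1).
For λ=4: (A-λI) row 1 is [-2, -4], so an eigenvector is (2, -1).
General solution: C_1e^(6t)(1,-1) + C_2e^(4t)(2,-1).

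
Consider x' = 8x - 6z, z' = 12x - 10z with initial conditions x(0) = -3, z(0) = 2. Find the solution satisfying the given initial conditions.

x(t) = -8e^(2t) + 5e^(-4t), z(t) = -8e^(2t) + 10e^(-4t)

Coefficient matrix A = [[8, -6], [12, -10]].
Characteristic polynomial det(A - λI) = λ^2 + 2λ - 8 = 0.
Eigenvalues λ = -4, 2.
For λ=-4: (A-λI) row 1 is [12, -6], so an eigenvector is (-1, -2).
For λ=2: (A-λI) row 1 is [6, -6], so an eigenvector is (1, 1).
General solution: c_1e^(-4t)(-1,-2) + c_2e^(2t)(1,1).
Applying x(0)=-3, z(0)=2 gives c_1=-5, c_2=-8.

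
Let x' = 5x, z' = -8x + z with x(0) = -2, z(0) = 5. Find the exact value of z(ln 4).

4100

A = [[5,0],[-8,1]]; eigenvalues λ = 5, 1.
Eigenvectors: (-1,2) for λ=5, (0,1) for λ=1.
From the initial condition, c_1 = 2, c_2 = 1.
z(ln 4) = (2)(4^5)(2) + (1)(4^1)(1) = 4100.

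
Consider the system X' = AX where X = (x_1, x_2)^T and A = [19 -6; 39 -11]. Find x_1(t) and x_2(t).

Coefficient matrix A = [[19, -6], [39, -11]].
Characteristic polynomial det(A - λI) = λ^2 - 8λ + 25 = 0.
Eigenvalues λ = 4 ± 3i (complex conjugate pair).
For λ=4+3i: an eigenvector is (-1,-2) - i(-1,-3) = (-1 + i, -2 + 3i).
A real fundamental pair from Re and Im of e^((4+3i)t)v: X_1 = e^(4t)(cos(3t)·(-1,-2) + sin(3t)·(-1,-3)), X_2 = e^(4t)(sin(3t)·(-1,-2) - cos(3t)·(-1,-3)).
General solution: C_1X_1 + C_2X_2.

x_1(t) = -C_1e^(4t)sin(3t) - C_1e^(4t)cos(3t) - C_2e^(4t)sin(3t) + C_2e^(4t)cos(3t), x_2(t) = -3C_1e^(4t)sin(3t) - 2C_1e^(4t)cos(3t) - 2C_2e^(4t)sin(3t) + 3C_2e^(4t)cos(3t)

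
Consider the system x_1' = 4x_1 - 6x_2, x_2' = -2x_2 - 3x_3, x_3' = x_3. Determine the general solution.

x_1(t) = c_1e^(4t) + c_2e^(-2t) - 2c_3e^(t), x_2(t) = c_2e^(-2t) - c_3e^(t), x_3(t) = c_3e^(t)

Coefficient matrix A = [[4, -6, 0], [0, -2, -3], [0, 0, 1]].
det(A - λI) = 0 gives eigenvalues λ = 4, -2, 1.
For λ=4: eigenvector (1,0,0).
For λ=-2: eigenvector (1,1,0).
For λ=1: eigenvector (-2,-1,1).
General solution: c_1e^(4t)(1,0,0) + c_2e^(-2t)(1,1,0) + c_3e^(t)(-2,-1,1).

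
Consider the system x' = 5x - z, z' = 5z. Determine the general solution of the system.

x(t) = K_1e^(5t) + K_2te^(5t) + 2K_2e^(5t), z(t) = -K_2e^(5t)

Coefficient matrix A = [[5, -1], [0, 5]].
Characteristic polynomial det(A - λI) = λ^2 - 10λ + 25 = 0.
Single eigenvalue λ = 5 with algebraic multiplicity 2.
Eigenvector v = (1,0); generalized eigenvector w with (A-λI)w=v is (2,-1).
General solution: e^(5t)[K_1·v + K_2·(t·v + w)].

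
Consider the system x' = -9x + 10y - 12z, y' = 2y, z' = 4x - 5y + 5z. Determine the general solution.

Coefficient matrix A = [[-9, 10, -12], [0, 2, 0], [4, -5, 5]].
det(A - λI) = 0 gives eigenvalues λ = -1, 2, -3.
For λ=-1: eigenvector (-3,0,2).
For λ=2: eigenvector (2,1,-1).
For λ=-3: eigenvector (-2,0,1).
General solution: c_1e^(-t)(-3,0,2) + c_2e^(2t)(2,1,-1) + c_3e^(-3t)(-2,0,1).

x(t) = -3c_1e^(-t) + 2c_2e^(2t) - 2c_3e^(-3t), y(t) = c_2e^(2t), z(t) = 2c_1e^(-t) - c_2e^(2t) + c_3e^(-3t)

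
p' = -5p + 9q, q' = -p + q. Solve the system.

p(t) = 3c_1e^(-2t) + 3c_2te^(-2t) + 2c_2e^(-2t), q(t) = c_1e^(-2t) + c_2te^(-2t) + c_2e^(-2t)

Coefficient matrix A = [[-5, 9], [-1, 1]].
Characteristic polynomial det(A - λI) = λ^2 + 4λ + 4 = 0.
Single eigenvalue λ = -2 with algebraic multiplicity 2.
Eigenvector v = (3,1); generalized eigenvector w with (A-λI)w=v is (2,1).
General solution: e^(-2t)[c_1·v + c_2·(t·v + w)].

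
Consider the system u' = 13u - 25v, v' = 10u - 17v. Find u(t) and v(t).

u(t) = 2C_1e^(-2t)sin(5t) - C_1e^(-2t)cos(5t) - C_2e^(-2t)sin(5t) - 2C_2e^(-2t)cos(5t), v(t) = C_1e^(-2t)sin(5t) - C_1e^(-2t)cos(5t) - C_2e^(-2t)sin(5t) - C_2e^(-2t)cos(5t)

Coefficient matrix A = [[13, -25], [10, -17]].
Characteristic polynomial det(A - λI) = λ^2 + 4λ + 29 = 0.
Eigenvalues λ = -2 ± 5i (complex conjugate pair).
For λ=-2+5i: an eigenvector is (-1,-1) - i(2,1) = (-1 - 2i, -1 - i).
A real fundamental pair from Re and Im of e^((-2+5i)t)v: X_1 = e^(-2t)(cos(5t)·(-1,-1) + sin(5t)·(2,1)), X_2 = e^(-2t)(sin(5t)·(-1,-1) - cos(5t)·(2,1)).
General solution: C_1X_1 + C_2X_2.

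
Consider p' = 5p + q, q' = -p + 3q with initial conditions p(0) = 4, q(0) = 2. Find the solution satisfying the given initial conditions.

p(t) = 6te^(4t) + 4e^(4t), q(t) = -6te^(4t) + 2e^(4t)

Coefficient matrix A = [[5, 1], [-1, 3]].
Characteristic polynomial det(A - λI) = λ^2 - 8λ + 16 = 0.
Single eigenvalue λ = 4 with algebraic multiplicity 2.
Eigenvector v = (-1,1); generalized eigenvector w with (A-λI)w=v is (2,-3).
General solution: e^(4t)[c_1·v + c_2·(t·v + w)].
Applying p(0)=4, q(0)=2 gives c_1=-16, c_2=-6.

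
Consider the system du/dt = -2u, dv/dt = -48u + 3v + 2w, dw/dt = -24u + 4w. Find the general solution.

u(t) = K_3e^(-2t), v(t) = 2K_1e^(4t) + K_2e^(3t) + 8K_3e^(-2t), w(t) = K_1e^(4t) + 4K_3e^(-2t)

Coefficient matrix A = [[-2, 0, 0], [-48, 3, 2], [-24, 0, 4]].
det(A - λI) = 0 gives eigenvalues λ = 4, 3, -2.
For λ=4: eigenvector (0,2,1).
For λ=3: eigenvector (0,1,0).
For λ=-2: eigenvector (1,8,4).
General solution: K_1e^(4t)(0,2,1) + K_2e^(3t)(0,1,0) + K_3e^(-2t)(1,8,4).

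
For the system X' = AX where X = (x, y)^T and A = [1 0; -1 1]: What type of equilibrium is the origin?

A = [[1,0],[-1,1]]; det(A-λI) = λ^2 - 2λ + 1.
repeated λ = 1 with a single eigenvector.

unstable improper node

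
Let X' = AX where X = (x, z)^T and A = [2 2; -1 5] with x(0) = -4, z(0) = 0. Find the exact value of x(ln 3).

108

A = [[2,2],[-1,5]]; eigenvalues λ = 4, 3.
Eigenvectors: (-1,-1) for λ=4, (-2,-1) for λ=3.
From the initial condition, c_1 = -4, c_2 = 4.
x(ln 3) = (-4)(3^4)(-1) + (4)(3^3)(-2) = 108.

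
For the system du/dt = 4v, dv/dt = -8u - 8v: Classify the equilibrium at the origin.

A = [[0,4],[-8,-8]]; det(A-λI) = λ^2 + 8λ + 32.
λ = -4 ± 4i: negative real part.

stable spiral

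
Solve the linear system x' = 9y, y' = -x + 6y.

Coefficient matrix A = [[0, 9], [-1, 6]].
Characteristic polynomial det(A - λI) = λ^2 - 6λ + 9 = 0.
Single eigenvalue λ = 3 with algebraic multiplicity 2.
Eigenvector v = (3,1); generalized eigenvector w with (A-λI)w=v is (-1,0).
General solution: e^(3t)[C_1·v + C_2·(t·v + w)].

x(t) = 3C_1e^(3t) + 3C_2te^(3t) - C_2e^(3t), y(t) = C_1e^(3t) + C_2te^(3t)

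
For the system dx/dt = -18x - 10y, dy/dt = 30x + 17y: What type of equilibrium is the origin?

A = [[-18,-10],[30,17]]; det(A-λI) = λ^2 + λ - 6.
λ = -3, 2: opposite signs.

saddle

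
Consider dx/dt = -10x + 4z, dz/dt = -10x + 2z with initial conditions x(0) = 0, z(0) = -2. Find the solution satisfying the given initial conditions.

Coefficient matrix A = [[-10, 4], [-10, 2]].
Characteristic polynomial det(A - λI) = λ^2 + 8λ + 20 = 0.
Eigenvalues λ = -4 ± 2i (complex conjugate pair).
For λ=-4+2i: an eigenvector is (1,1) - i(-1,-2) = (1 + i, 1 + 2i).
A real fundamental pair from Re and Im of e^((-4+2i)t)v: X_1 = e^(-4t)(cos(2t)·(1,1) + sin(2t)·(-1,-2)), X_2 = e^(-4t)(sin(2t)·(1,1) - cos(2t)·(-1,-2)).
General solution: K_1X_1 + K_2X_2.
Applying x(0)=0, z(0)=-2 gives K_1=2, K_2=-2.

x(t) = -4e^(-4t)sin(2t), z(t) = -6e^(-4t)sin(2t) - 2e^(-4t)cos(2t)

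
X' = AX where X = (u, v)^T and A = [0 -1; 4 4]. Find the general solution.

Coefficient matrix A = [[0, -1], [4, 4]].
Characteristic polynomial det(A - λI) = λ^2 - 4λ + 4 = 0.
Single eigenvalue λ = 2 with algebraic multiplicity 2.
Eigenvector v = (1,-2); generalized eigenvector w with (A-λI)w=v is (-2,3).
General solution: e^(2t)[C_1·v + C_2·(t·v + w)].

u(t) = C_1e^(2t) + C_2te^(2t) - 2C_2e^(2t), v(t) = -2C_1e^(2t) - 2C_2te^(2t) + 3C_2e^(2t)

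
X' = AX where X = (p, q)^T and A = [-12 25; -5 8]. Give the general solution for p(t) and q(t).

Coefficient matrix A = [[-12, 25], [-5, 8]].
Characteristic polynomial det(A - λI) = λ^2 + 4λ + 29 = 0.
Eigenvalues λ = -2 ± 5i (complex conjugate pair).
For λ=-2+5i: an eigenvector is (2,1) - i(1,0) = (2 - i, 1).
A real fundamental pair from Re and Im of e^((-2+5i)t)v: X_1 = e^(-2t)(cos(5t)·(2,1) + sin(5t)·(1,0)), X_2 = e^(-2t)(sin(5t)·(2,1) - cos(5t)·(1,0)).
General solution: C_1X_1 + C_2X_2.

p(t) = C_1e^(-2t)sin(5t) + 2C_1e^(-2t)cos(5t) + 2C_2e^(-2t)sin(5t) - C_2e^(-2t)cos(5t), q(t) = C_1e^(-2t)cos(5t) + C_2e^(-2t)sin(5t)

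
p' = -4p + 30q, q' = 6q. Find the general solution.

p(t) = -3K_1e^(6t) + K_2e^(-4t), q(t) = -K_1e^(6t)

Coefficient matrix A = [[-4, 30], [0, 6]].
Characteristic polynomial det(A - λI) = λ^2 - 2λ - 24 = 0.
Eigenvalues λ = 6, -4.
For λ=6: (A-λI) row 1 is [-10, 30], so an eigenvector is (-3, -1).
For λ=-4: (A-λI) row 1 is [0, 30], so an eigenvector is (1, 0).
General solution: K_1e^(6t)(-3,-1) + K_2e^(-4t)(1,0).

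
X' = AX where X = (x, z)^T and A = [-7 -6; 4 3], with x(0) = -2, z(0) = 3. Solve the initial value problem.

Coefficient matrix A = [[-7, -6], [4, 3]].
Characteristic polynomial det(A - λI) = λ^2 + 4λ + 3 = 0.
Eigenvalues λ = -3, -1.
For λ=-3: (A-λI) row 1 is [-4, -6], so an eigenvector is (3, -2).
For λ=-1: (A-λI) row 1 is [-6, -6], so an eigenvector is (-1, 1).
General solution: c_1e^(-3t)(3,-2) + c_2e^(-t)(-1,1).
Applying x(0)=-2, z(0)=3 gives c_1=1, c_2=5.

x(t) = -5e^(-t) + 3e^(-3t), z(t) = 5e^(-t) - 2e^(-3t)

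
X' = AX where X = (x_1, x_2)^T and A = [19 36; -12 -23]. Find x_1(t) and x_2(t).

Coefficient matrix A = [[19, 36], [-12, -23]].
Characteristic polynomial det(A - λI) = λ^2 + 4λ - 5 = 0.
Eigenvalues λ = 1, -5.
For λ=1: (A-λI) row 1 is [18, 36], so an eigenvector is (2, -1).
For λ=-5: (A-λI) row 1 is [24, 36], so an eigenvector is (3, -2).
General solution: C_1e^(t)(2,-1) + C_2e^(-5t)(3,-2).

x_1(t) = 2C_1e^(t) + 3C_2e^(-5t), x_2(t) = -C_1e^(t) - 2C_2e^(-5t)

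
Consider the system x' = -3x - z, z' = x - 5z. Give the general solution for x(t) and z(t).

x(t) = -C_1e^(-4t) - C_2te^(-4t) - 3C_2e^(-4t), z(t) = -C_1e^(-4t) - C_2te^(-4t) - 2C_2e^(-4t)

Coefficient matrix A = [[-3, -1], [1, -5]].
Characteristic polynomial det(A - λI) = λ^2 + 8λ + 16 = 0.
Single eigenvalue λ = -4 with algebraic multiplicity 2.
Eigenvector v = (-1,-1); generalized eigenvector w with (A-λI)w=v is (-3,-2).
General solution: e^(-4t)[C_1·v + C_2·(t·v + w)].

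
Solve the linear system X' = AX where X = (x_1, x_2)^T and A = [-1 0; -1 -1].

x_1(t) = -K_2e^(-t), x_2(t) = K_1e^(-t) + K_2te^(-t)

Coefficient matrix A = [[-1, 0], [-1, -1]].
Characteristic polynomial det(A - λI) = λ^2 + 2λ + 1 = 0.
Single eigenvalue λ = -1 with algebraic multiplicity 2.
Eigenvector v = (0,1); generalized eigenvector w with (A-λI)w=v is (-1,0).
General solution: e^(-t)[K_1·v + K_2·(t·v + w)].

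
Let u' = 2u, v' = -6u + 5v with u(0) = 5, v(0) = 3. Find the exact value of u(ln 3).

A = [[2,0],[-6,5]]; eigenvalues λ = 5, 2.
Eigenvectors: (0,-1) for λ=5, (-1,-2) for λ=2.
From the initial condition, c_1 = 7, c_2 = -5.
u(ln 3) = (7)(3^5)(0) + (-5)(3^2)(-1) = 45.

45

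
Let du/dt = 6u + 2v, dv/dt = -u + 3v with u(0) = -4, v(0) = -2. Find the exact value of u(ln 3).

A = [[6,2],[-1,3]]; eigenvalues λ = 5, 4.
Eigenvectors: (2,-1) for λ=5, (-1,1) for λ=4.
From the initial condition, c_1 = -6, c_2 = -8.
u(ln 3) = (-6)(3^5)(2) + (-8)(3^4)(-1) = -2268.

-2268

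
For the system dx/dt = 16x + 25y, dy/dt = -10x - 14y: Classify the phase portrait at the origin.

unstable spiral

A = [[16,25],[-10,-14]]; det(A-λI) = λ^2 - 2λ + 26.
λ = 1 ± 5i: positive real part.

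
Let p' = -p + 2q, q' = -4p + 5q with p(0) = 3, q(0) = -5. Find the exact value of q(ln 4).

A = [[-1,2],[-4,5]]; eigenvalues λ = 3, 1.
Eigenvectors: (1,2) for λ=3, (-1,-1) for λ=1.
From the initial condition, c_1 = -8, c_2 = -11.
q(ln 4) = (-8)(4^3)(2) + (-11)(4^1)(-1) = -980.

-980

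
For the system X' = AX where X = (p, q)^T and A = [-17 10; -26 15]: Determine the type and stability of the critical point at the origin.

stable spiral

A = [[-17,10],[-26,15]]; det(A-λI) = λ^2 + 2λ + 5.
λ = -1 ± 2i: negative real part.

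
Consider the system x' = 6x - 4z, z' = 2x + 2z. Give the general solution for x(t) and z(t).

x(t) = -K_1e^(4t)sin(2t) + K_1e^(4t)cos(2t) + K_2e^(4t)sin(2t) + K_2e^(4t)cos(2t), z(t) = K_1e^(4t)cos(2t) + K_2e^(4t)sin(2t)

Coefficient matrix A = [[6, -4], [2, 2]].
Characteristic polynomial det(A - λI) = λ^2 - 8λ + 20 = 0.
Eigenvalues λ = 4 ± 2i (complex conjugate pair).
For λ=4+2i: an eigenvector is (1,1) - i(-1,0) = (1 + i, 1).
A real fundamental pair from Re and Im of e^((4+2i)t)v: X_1 = e^(4t)(cos(2t)·(1,1) + sin(2t)·(-1,0)), X_2 = e^(4t)(sin(2t)·(1,1) - cos(2t)·(-1,0)).
General solution: K_1X_1 + K_2X_2.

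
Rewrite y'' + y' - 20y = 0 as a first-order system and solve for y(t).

Let x_1 = y, x_2 = y'. Then x_1' = x_2 and x_2' = 20x_1 - x_2.
A = [[0,1],[20,-1]]; det(A-λI) = λ^2 + λ - 20.
Eigenvalues λ = -5, 4 with eigenvectors (1,-5), (1,4).

y(t) = c_1e^(-5t) + c_2e^(4t)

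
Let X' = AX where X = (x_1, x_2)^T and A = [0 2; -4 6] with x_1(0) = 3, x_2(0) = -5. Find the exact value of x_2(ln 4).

A = [[0,2],[-4,6]]; eigenvalues λ = 4, 2.
Eigenvectors: (1,2) for λ=4, (-1,-1) for λ=2.
From the initial condition, c_1 = -8, c_2 = -11.
x_2(ln 4) = (-8)(4^4)(2) + (-11)(4^2)(-1) = -3920.

-3920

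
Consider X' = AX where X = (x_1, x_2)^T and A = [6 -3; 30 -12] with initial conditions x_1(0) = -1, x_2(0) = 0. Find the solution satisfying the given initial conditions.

Coefficient matrix A = [[6, -3], [30, -12]].
Characteristic polynomial det(A - λI) = λ^2 + 6λ + 18 = 0.
Eigenvalues λ = -3 ± 3i (complex conjugate pair).
For λ=-3+3i: an eigenvector is (0,-1) - i(1,3) = (0 - i, -1 - 3i).
A real fundamental pair from Re and Im of e^((-3+3i)t)v: X_1 = e^(-3t)(cos(3t)·(0,-1) + sin(3t)·(1,3)), X_2 = e^(-3t)(sin(3t)·(0,-1) - cos(3t)·(1,3)).
General solution: c_1X_1 + c_2X_2.
Applying x_1(0)=-1, x_2(0)=0 gives c_1=-3, c_2=1.

x_1(t) = -3e^(-3t)sin(3t) - e^(-3t)cos(3t), x_2(t) = -10e^(-3t)sin(3t)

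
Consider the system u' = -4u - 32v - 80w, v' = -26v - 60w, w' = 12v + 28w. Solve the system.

Coefficient matrix A = [[-4, -32, -80], [0, -26, -60], [0, 12, 28]].
det(A - λI) = 0 gives eigenvalues λ = 4, -2, -4.
For λ=4: eigenvector (-2,-2,1).
For λ=-2: eigenvector (0,5,-2).
For λ=-4: eigenvector (1,0,0).
General solution: c_1e^(4t)(-2,-2,1) + c_2e^(-2t)(0,5,-2) + c_3e^(-4t)(1,0,0).

u(t) = -2c_1e^(4t) + c_3e^(-4t), v(t) = -2c_1e^(4t) + 5c_2e^(-2t), w(t) = c_1e^(4t) - 2c_2e^(-2t)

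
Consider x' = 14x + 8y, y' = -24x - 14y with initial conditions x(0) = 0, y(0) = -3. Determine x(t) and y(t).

Coefficient matrix A = [[14, 8], [-24, -14]].
Characteristic polynomial det(A - λI) = λ^2 - 4 = 0.
Eigenvalues λ = 2, -2.
For λ=2: (A-λI) row 1 is [12, 8], so an eigenvector is (2, -3).
For λ=-2: (A-λI) row 1 is [16, 8], so an eigenvector is (1, -2).
General solution: C_1e^(2t)(2,-3) + C_2e^(-2t)(1,-2).
Applying x(0)=0, y(0)=-3 gives C_1=-3, C_2=6.

x(t) = -6e^(2t) + 6e^(-2t), y(t) = 9e^(2t) - 12e^(-2t)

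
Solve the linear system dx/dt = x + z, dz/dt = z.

x(t) = -K_1e^(t) - K_2te^(t) + 2K_2e^(t), z(t) = -K_2e^(t)

Coefficient matrix A = [[1, 1], [0, 1]].
Characteristic polynomial det(A - λI) = λ^2 - 2λ + 1 = 0.
Single eigenvalue λ = 1 with algebraic multiplicity 2.
Eigenvector v = (-1,0); generalized eigenvector w with (A-λI)w=v is (2,-1).
General solution: e^(t)[K_1·v + K_2·(t·v + w)].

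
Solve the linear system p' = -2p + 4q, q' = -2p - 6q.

p(t) = c_1e^(-4t)sin(2t) - c_1e^(-4t)cos(2t) - c_2e^(-4t)sin(2t) - c_2e^(-4t)cos(2t), q(t) = c_1e^(-4t)cos(2t) + c_2e^(-4t)sin(2t)

Coefficient matrix A = [[-2, 4], [-2, -6]].
Characteristic polynomial det(A - λI) = λ^2 + 8λ + 20 = 0.
Eigenvalues λ = -4 ± 2i (complex conjugate pair).
For λ=-4+2i: an eigenvector is (-1,1) - i(1,0) = (-1 - i, 1).
A real fundamental pair from Re and Im of e^((-4+2i)t)v: X_1 = e^(-4t)(cos(2t)·(-1,1) + sin(2t)·(1,0)), X_2 = e^(-4t)(sin(2t)·(-1,1) - cos(2t)·(1,0)).
General solution: c_1X_1 + c_2X_2.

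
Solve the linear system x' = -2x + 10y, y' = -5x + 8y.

Coefficient matrix A = [[-2, 10], [-5, 8]].
Characteristic polynomial det(A - λI) = λ^2 - 6λ + 34 = 0.
Eigenvalues λ = 3 ± 5i (complex conjugate pair).
For λ=3+5i: an eigenvector is (-1,0) - i(1,1) = (-1 - i, 0 - i).
A real fundamental pair from Re and Im of e^((3+5i)t)v: X_1 = e^(3t)(cos(5t)·(-1,0) + sin(5t)·(1,1)), X_2 = e^(3t)(sin(5t)·(-1,0) - cos(5t)·(1,1)).
General solution: c_1X_1 + c_2X_2.

x(t) = c_1e^(3t)sin(5t) - c_1e^(3t)cos(5t) - c_2e^(3t)sin(5t) - c_2e^(3t)cos(5t), y(t) = c_1e^(3t)sin(5t) - c_2e^(3t)cos(5t)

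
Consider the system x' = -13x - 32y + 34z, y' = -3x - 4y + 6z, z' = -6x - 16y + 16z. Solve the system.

Coefficient matrix A = [[-13, -32, 34], [-3, -4, 6], [-6, -16, 16]].
det(A - λI) = 0 gives eigenvalues λ = 4, -4, -1.
For λ=4: eigenvector (2,0,1).
For λ=-4: eigenvector (4,1,2).
For λ=-1: eigenvector (-3,-1,-2).
General solution: c_1e^(4t)(2,0,1) + c_2e^(-4t)(4,1,2) + c_3e^(-t)(-3,-1,-2).

x(t) = 2c_1e^(4t) + 4c_2e^(-4t) - 3c_3e^(-t), y(t) = c_2e^(-4t) - c_3e^(-t), z(t) = c_1e^(4t) + 2c_2e^(-4t) - 2c_3e^(-t)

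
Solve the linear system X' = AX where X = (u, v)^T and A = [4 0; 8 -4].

u(t) = -C_2e^(4t), v(t) = C_1e^(-4t) - C_2e^(4t)

Coefficient matrix A = [[4, 0], [8, -4]].
Characteristic polynomial det(A - λI) = λ^2 - 16 = 0.
Eigenvalues λ = -4, 4.
For λ=-4: (A-λI) row 1 is [8, 0], so an eigenvector is (0, 1).
For λ=4: (A-λI) row 2 is [8, -8], so an eigenvector is (-1, -1).
General solution: C_1e^(-4t)(0,1) + C_2e^(4t)(-1,-1).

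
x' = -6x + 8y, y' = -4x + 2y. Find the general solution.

Coefficient matrix A = [[-6, 8], [-4, 2]].
Characteristic polynomial det(A - λI) = λ^2 + 4λ + 20 = 0.
Eigenvalues λ = -2 ± 4i (complex conjugate pair).
For λ=-2+4i: an eigenvector is (1,0) - i(-1,-1) = (1 + i, 0 + i).
A real fundamental pair from Re and Im of e^((-2+4i)t)v: X_1 = e^(-2t)(cos(4t)·(1,0) + sin(4t)·(-1,-1)), X_2 = e^(-2t)(sin(4t)·(1,0) - cos(4t)·(-1,-1)).
General solution: c_1X_1 + c_2X_2.

x(t) = -c_1e^(-2t)sin(4t) + c_1e^(-2t)cos(4t) + c_2e^(-2t)sin(4t) + c_2e^(-2t)cos(4t), y(t) = -c_1e^(-2t)sin(4t) + c_2e^(-2t)cos(4t)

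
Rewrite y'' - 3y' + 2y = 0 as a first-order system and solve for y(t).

Let x_1 = y, x_2 = y'. Then x_1' = x_2 and x_2' = -2x_1 + 3x_2.
A = [[0,1],[-2,3]]; det(A-λI) = λ^2 - 3λ + 2.
Eigenvalues λ = 2, 1 with eigenvectors (1,2), (1,1).

y(t) = K_1e^(2t) + K_2e^(t)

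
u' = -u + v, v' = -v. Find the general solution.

Coefficient matrix A = [[-1, 1], [0, -1]].
Characteristic polynomial det(A - λI) = λ^2 + 2λ + 1 = 0.
Single eigenvalue λ = -1 with algebraic multiplicity 2.
Eigenvector v = (1,0); generalized eigenvector w with (A-λI)w=v is (2,1).
General solution: e^(-t)[K_1·v + K_2·(t·v + w)].

u(t) = K_1e^(-t) + K_2te^(-t) + 2K_2e^(-t), v(t) = K_2e^(-t)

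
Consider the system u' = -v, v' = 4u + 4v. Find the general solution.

u(t) = -K_1e^(2t) - K_2te^(2t) - K_2e^(2t), v(t) = 2K_1e^(2t) + 2K_2te^(2t) + 3K_2e^(2t)

Coefficient matrix A = [[0, -1], [4, 4]].
Characteristic polynomial det(A - λI) = λ^2 - 4λ + 4 = 0.
Single eigenvalue λ = 2 with algebraic multiplicity 2.
Eigenvector v = (-1,2); generalized eigenvector w with (A-λI)w=v is (-1,3).
General solution: e^(2t)[K_1·v + K_2·(t·v + w)].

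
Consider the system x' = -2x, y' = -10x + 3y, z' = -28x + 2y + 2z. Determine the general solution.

x(t) = C_1e^(-2t), y(t) = 2C_1e^(-2t) + C_2e^(3t), z(t) = 6C_1e^(-2t) + 2C_2e^(3t) + C_3e^(2t)

Coefficient matrix A = [[-2, 0, 0], [-10, 3, 0], [-28, 2, 2]].
det(A - λI) = 0 gives eigenvalues λ = -2, 3, 2.
For λ=-2: eigenvector (1,2,6).
For λ=3: eigenvector (0,1,2).
For λ=2: eigenvector (0,0,1).
General solution: C_1e^(-2t)(1,2,6) + C_2e^(3t)(0,1,2) + C_3e^(2t)(0,0,1).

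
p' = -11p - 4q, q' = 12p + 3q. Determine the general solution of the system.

Coefficient matrix A = [[-11, -4], [12, 3]].
Characteristic polynomial det(A - λI) = λ^2 + 8λ + 15 = 0.
Eigenvalues λ = -3, -5.
For λ=-3: (A-λI) row 1 is [-8, -4], so an eigenvector is (1, -2).
For λ=-5: (A-λI) row 1 is [-6, -4], so an eigenvector is (-2, 3).
General solution: C_1e^(-3t)(1,-2) + C_2e^(-5t)(-2,3).

p(t) = C_1e^(-3t) - 2C_2e^(-5t), q(t) = -2C_1e^(-3t) + 3C_2e^(-5t)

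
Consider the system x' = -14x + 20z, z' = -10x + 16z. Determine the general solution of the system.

x(t) = 2C_1e^(-4t) - C_2e^(6t), z(t) = C_1e^(-4t) - C_2e^(6t)

Coefficient matrix A = [[-14, 20], [-10, 16]].
Characteristic polynomial det(A - λI) = λ^2 - 2λ - 24 = 0.
Eigenvalues λ = -4, 6.
For λ=-4: (A-λI) row 1 is [-10, 20], so an eigenvector is (2, 1).
For λ=6: (A-λI) row 1 is [-20, 20], so an eigenvector is (-1, -1).
General solution: C_1e^(-4t)(2,1) + C_2e^(6t)(-1,-1).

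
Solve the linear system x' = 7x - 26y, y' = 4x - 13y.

Coefficient matrix A = [[7, -26], [4, -13]].
Characteristic polynomial det(A - λI) = λ^2 + 6λ + 13 = 0.
Eigenvalues λ = -3 ± 2i (complex conjugate pair).
For λ=-3+2i: an eigenvector is (-3,-1) - i(-2,-1) = (-3 + 2i, -1 + i).
A real fundamental pair from Re and Im of e^((-3+2i)t)v: X_1 = e^(-3t)(cos(2t)·(-3,-1) + sin(2t)·(-2,-1)), X_2 = e^(-3t)(sin(2t)·(-3,-1) - cos(2t)·(-2,-1)).
General solution: K_1X_1 + K_2X_2.

x(t) = -2K_1e^(-3t)sin(2t) - 3K_1e^(-3t)cos(2t) - 3K_2e^(-3t)sin(2t) + 2K_2e^(-3t)cos(2t), y(t) = -K_1e^(-3t)sin(2t) - K_1e^(-3t)cos(2t) - K_2e^(-3t)sin(2t) + K_2e^(-3t)cos(2t)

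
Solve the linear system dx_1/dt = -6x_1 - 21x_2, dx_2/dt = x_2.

Coefficient matrix A = [[-6, -21], [0, 1]].
Characteristic polynomial det(A - λI) = λ^2 + 5λ - 6 = 0.
Eigenvalues λ = -6, 1.
For λ=-6: (A-λI) row 1 is [0, -21], so an eigenvector is (1, 0).
For λ=1: (A-λI) row 1 is [-7, -21], so an eigenvector is (-3, 1).
General solution: C_1e^(-6t)(1,0) + C_2e^(t)(-3,1).

x_1(t) = C_1e^(-6t) - 3C_2e^(t), x_2(t) = C_2e^(t)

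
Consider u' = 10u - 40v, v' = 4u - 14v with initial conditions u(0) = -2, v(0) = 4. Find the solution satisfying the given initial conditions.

u(t) = -46e^(-2t)sin(4t) - 2e^(-2t)cos(4t), v(t) = -14e^(-2t)sin(4t) + 4e^(-2t)cos(4t)

Coefficient matrix A = [[10, -40], [4, -14]].
Characteristic polynomial det(A - λI) = λ^2 + 4λ + 20 = 0.
Eigenvalues λ = -2 ± 4i (complex conjugate pair).
For λ=-2+4i: an eigenvector is (-1,0) - i(-3,-1) = (-1 + 3i, 0 + i).
A real fundamental pair from Re and Im of e^((-2+4i)t)v: X_1 = e^(-2t)(cos(4t)·(-1,0) + sin(4t)·(-3,-1)), X_2 = e^(-2t)(sin(4t)·(-1,0) - cos(4t)·(-3,-1)).
General solution: K_1X_1 + K_2X_2.
Applying u(0)=-2, v(0)=4 gives K_1=14, K_2=4.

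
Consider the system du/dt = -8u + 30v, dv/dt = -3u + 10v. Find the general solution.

Coefficient matrix A = [[-8, 30], [-3, 10]].
Characteristic polynomial det(A - λI) = λ^2 - 2λ + 10 = 0.
Eigenvalues λ = 1 ± 3i (complex conjugate pair).
For λ=1+3i: an eigenvector is (3,1) - i(1,0) = (3 - i, 1).
A real fundamental pair from Re and Im of e^((1+3i)t)v: X_1 = e^(t)(cos(3t)·(3,1) + sin(3t)·(1,0)), X_2 = e^(t)(sin(3t)·(3,1) - cos(3t)·(1,0)).
General solution: K_1X_1 + K_2X_2.

u(t) = K_1e^(t)sin(3t) + 3K_1e^(t)cos(3t) + 3K_2e^(t)sin(3t) - K_2e^(t)cos(3t), v(t) = K_1e^(t)cos(3t) + K_2e^(t)sin(3t)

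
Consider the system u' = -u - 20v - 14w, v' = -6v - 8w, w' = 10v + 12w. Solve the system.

u(t) = C_1e^(-t) + 2C_2e^(4t) - 2C_3e^(2t), v(t) = -4C_2e^(4t) + C_3e^(2t), w(t) = 5C_2e^(4t) - C_3e^(2t)

Coefficient matrix A = [[-1, -20, -14], [0, -6, -8], [0, 10, 12]].
det(A - λI) = 0 gives eigenvalues λ = -1, 4, 2.
For λ=-1: eigenvector (1,0,0).
For λ=4: eigenvector (2,-4,5).
For λ=2: eigenvector (-2,1,-1).
General solution: C_1e^(-t)(1,0,0) + C_2e^(4t)(2,-4,5) + C_3e^(2t)(-2,1,-1).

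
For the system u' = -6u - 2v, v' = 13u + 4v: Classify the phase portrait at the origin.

stable spiral

A = [[-6,-2],[13,4]]; det(A-λI) = λ^2 + 2λ + 2.
λ = -1 ± i: negative real part.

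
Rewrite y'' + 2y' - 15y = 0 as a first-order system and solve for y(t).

Let x_1 = y, x_2 = y'. Then x_1' = x_2 and x_2' = 15x_1 - 2x_2.
A = [[0,1],[15,-2]]; det(A-λI) = λ^2 + 2λ - 15.
Eigenvalues λ = -5, 3 with eigenvectors (1,-5), (1,3).

y(t) = K_1e^(-5t) + K_2e^(3t)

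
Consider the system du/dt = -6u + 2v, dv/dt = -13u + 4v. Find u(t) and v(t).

u(t) = K_1e^(-t)sin(t) + K_1e^(-t)cos(t) + K_2e^(-t)sin(t) - K_2e^(-t)cos(t), v(t) = 2K_1e^(-t)sin(t) + 3K_1e^(-t)cos(t) + 3K_2e^(-t)sin(t) - 2K_2e^(-t)cos(t)

Coefficient matrix A = [[-6, 2], [-13, 4]].
Characteristic polynomial det(A - λI) = λ^2 + 2λ + 2 = 0.
Eigenvalues λ = -1 ± i (complex conjugate pair).
For λ=-1+i: an eigenvector is (1,3) - i(1,2) = (1 - i, 3 - 2i).
A real fundamental pair from Re and Im of e^((-1+i)t)v: X_1 = e^(-t)(cos(t)·(1,3) + sin(t)·(1,2)), X_2 = e^(-t)(sin(t)·(1,3) - cos(t)·(1,2)).
General solution: K_1X_1 + K_2X_2.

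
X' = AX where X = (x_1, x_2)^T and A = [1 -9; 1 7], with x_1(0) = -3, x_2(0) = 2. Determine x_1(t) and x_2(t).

x_1(t) = -9te^(4t) - 3e^(4t), x_2(t) = 3te^(4t) + 2e^(4t)

Coefficient matrix A = [[1, -9], [1, 7]].
Characteristic polynomial det(A - λI) = λ^2 - 8λ + 16 = 0.
Single eigenvalue λ = 4 with algebraic multiplicity 2.
Eigenvector v = (-3,1); generalized eigenvector w with (A-λI)w=v is (1,0).
General solution: e^(4t)[c_1·v + c_2·(t·v + w)].
Applying x_1(0)=-3, x_2(0)=2 gives c_1=2, c_2=3.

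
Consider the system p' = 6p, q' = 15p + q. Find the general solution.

p(t) = -K_2e^(6t), q(t) = K_1e^(t) - 3K_2e^(6t)

Coefficient matrix A = [[6, 0], [15, 1]].
Characteristic polynomial det(A - λI) = λ^2 - 7λ + 6 = 0.
Eigenvalues λ = 1, 6.
For λ=1: (A-λI) row 1 is [5, 0], so an eigenvector is (0, 1).
For λ=6: (A-λI) row 2 is [15, -5], so an eigenvector is (-1, -3).
General solution: K_1e^(t)(0,1) + K_2e^(6t)(-1,-3).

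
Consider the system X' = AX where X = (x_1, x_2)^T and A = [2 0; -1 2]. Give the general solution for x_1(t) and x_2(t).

Coefficient matrix A = [[2, 0], [-1, 2]].
Characteristic polynomial det(A - λI) = λ^2 - 4λ + 4 = 0.
Single eigenvalue λ = 2 with algebraic multiplicity 2.
Eigenvector v = (0,-1); generalized eigenvector w with (A-λI)w=v is (1,-2).
General solution: e^(2t)[c_1·v + c_2·(t·v + w)].

x_1(t) = c_2e^(2t), x_2(t) = -c_1e^(2t) - c_2te^(2t) - 2c_2e^(2t)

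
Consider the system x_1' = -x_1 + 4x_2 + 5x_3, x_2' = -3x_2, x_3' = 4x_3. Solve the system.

Coefficient matrix A = [[-1, 4, 5], [0, -3, 0], [0, 0, 4]].
det(A - λI) = 0 gives eigenvalues λ = -1, 4, -3.
For λ=-1: eigenvector (1,0,0).
For λ=4: eigenvector (1,0,1).
For λ=-3: eigenvector (-2,1,0).
General solution: C_1e^(-t)(1,0,0) + C_2e^(4t)(1,0,1) + C_3e^(-3t)(-2,1,0).

x_1(t) = C_1e^(-t) + C_2e^(4t) - 2C_3e^(-3t), x_2(t) = C_3e^(-3t), x_3(t) = C_2e^(4t)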